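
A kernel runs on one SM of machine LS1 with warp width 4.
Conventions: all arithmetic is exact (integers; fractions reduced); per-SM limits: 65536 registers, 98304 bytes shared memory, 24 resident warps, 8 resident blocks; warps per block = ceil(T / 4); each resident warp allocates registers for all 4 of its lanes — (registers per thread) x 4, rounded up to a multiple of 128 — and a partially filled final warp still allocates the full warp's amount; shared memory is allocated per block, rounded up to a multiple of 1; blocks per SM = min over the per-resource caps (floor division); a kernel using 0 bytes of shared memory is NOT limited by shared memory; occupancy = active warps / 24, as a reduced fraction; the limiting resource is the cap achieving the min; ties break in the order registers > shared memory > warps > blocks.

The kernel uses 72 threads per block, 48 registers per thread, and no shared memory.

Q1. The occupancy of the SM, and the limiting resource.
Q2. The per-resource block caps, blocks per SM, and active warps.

Answer: occupancy 3/4, limited by warps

registers: 14 blocks
shared memory: no limit (kernel uses none)
warps: 1 block
blocks: 8 blocks

Answer: 1 block, 18 active warps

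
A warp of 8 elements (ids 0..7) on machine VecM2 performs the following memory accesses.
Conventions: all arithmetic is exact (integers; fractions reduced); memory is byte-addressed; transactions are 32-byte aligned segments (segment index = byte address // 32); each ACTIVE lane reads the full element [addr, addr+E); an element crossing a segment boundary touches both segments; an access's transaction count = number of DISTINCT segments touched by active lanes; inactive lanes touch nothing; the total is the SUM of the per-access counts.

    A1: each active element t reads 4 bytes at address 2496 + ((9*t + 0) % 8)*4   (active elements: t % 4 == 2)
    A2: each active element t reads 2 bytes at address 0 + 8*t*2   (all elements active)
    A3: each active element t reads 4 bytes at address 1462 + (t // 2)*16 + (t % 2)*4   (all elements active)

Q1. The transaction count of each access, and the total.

A1: 1 transaction
A2: 4 transactions
A3: 3 transactions

Answer: 1,4,3; total 8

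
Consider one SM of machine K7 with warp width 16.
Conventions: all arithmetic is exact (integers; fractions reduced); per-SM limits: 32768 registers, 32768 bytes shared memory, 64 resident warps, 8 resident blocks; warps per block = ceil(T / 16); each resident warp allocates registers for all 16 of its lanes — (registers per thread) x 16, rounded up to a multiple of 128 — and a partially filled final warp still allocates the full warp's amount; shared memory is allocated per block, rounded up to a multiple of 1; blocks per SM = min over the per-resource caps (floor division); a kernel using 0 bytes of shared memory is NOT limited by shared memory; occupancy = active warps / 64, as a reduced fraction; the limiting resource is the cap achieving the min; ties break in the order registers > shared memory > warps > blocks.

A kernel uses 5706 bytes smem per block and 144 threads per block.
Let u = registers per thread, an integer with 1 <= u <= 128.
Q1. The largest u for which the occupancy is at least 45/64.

Answer: u = 40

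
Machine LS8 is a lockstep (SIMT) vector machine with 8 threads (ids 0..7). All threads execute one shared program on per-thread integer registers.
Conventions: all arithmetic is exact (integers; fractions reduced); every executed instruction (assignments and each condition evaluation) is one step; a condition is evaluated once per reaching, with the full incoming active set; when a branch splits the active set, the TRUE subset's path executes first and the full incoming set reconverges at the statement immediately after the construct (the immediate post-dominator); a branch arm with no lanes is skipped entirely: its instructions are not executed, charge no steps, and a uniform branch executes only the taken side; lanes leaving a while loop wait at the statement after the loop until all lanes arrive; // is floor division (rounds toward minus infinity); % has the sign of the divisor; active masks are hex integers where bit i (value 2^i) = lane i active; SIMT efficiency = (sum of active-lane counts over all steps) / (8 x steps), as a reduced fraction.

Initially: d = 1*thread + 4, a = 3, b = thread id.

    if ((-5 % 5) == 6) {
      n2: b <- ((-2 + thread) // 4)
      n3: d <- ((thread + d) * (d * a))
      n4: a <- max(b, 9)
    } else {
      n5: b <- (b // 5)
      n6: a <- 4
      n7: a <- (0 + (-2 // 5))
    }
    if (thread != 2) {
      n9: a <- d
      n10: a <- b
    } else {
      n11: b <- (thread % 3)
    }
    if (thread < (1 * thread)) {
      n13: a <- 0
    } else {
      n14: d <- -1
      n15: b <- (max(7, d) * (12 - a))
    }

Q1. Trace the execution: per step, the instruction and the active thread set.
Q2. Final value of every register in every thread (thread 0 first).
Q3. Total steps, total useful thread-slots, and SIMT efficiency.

step 0: eval ((-5 % 5) == 6)         0xff
step 1: b <- (b // 5)                0xff
step 2: a <- 4                       0xff
step 3: a <- (0 + (-2 // 5))         0xff
step 4: eval (thread != 2)           0xff
step 5: a <- d                       0xfb
step 6: a <- b                       0xfb
step 7: b <- (thread % 3)            0x04
step 8: eval (thread < (1 * thread)) 0xff
step 9: d <- -1                      0xff
step 10: b <- (max(7, d) * (12 - a))  0xff

Answer: 11 steps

d: -1,-1,-1,-1,-1,-1,-1,-1
a: 0,0,-1,0,0,1,1,1
b: 84,84,91,84,84,77,77,77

steps = 11; useful = 79; efficiency = 79/88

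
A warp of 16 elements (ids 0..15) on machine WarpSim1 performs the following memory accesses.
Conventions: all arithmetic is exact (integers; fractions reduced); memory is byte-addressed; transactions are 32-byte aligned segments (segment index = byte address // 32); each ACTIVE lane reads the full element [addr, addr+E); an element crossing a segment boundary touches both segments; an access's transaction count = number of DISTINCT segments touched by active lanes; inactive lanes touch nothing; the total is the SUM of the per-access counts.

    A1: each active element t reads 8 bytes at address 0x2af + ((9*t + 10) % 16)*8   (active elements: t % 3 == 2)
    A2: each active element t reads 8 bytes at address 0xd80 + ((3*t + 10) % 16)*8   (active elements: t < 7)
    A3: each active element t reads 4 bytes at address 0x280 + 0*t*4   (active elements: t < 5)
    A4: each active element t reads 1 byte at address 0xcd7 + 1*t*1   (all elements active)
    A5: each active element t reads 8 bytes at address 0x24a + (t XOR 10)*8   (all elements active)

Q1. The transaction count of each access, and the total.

A1: 4 transactions
A2: 4 transactions
A3: 1 transaction
A4: 2 transactions
A5: 5 transactions

Answer: 4,4,1,2,5; total 16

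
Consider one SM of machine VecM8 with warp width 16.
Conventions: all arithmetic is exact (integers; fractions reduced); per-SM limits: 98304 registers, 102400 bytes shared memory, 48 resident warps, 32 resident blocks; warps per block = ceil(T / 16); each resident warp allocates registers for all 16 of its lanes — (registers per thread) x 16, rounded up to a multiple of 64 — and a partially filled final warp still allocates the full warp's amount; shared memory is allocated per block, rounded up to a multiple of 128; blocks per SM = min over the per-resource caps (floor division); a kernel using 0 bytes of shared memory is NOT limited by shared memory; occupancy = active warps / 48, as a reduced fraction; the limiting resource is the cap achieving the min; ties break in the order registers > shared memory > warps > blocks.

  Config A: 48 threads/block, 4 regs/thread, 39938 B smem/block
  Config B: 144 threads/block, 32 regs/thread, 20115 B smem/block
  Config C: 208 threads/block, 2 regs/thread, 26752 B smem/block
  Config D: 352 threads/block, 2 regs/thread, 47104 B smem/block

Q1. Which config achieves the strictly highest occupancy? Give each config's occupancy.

occupancies: A 1/8, B 15/16, C 13/16, D 11/12

Answer: B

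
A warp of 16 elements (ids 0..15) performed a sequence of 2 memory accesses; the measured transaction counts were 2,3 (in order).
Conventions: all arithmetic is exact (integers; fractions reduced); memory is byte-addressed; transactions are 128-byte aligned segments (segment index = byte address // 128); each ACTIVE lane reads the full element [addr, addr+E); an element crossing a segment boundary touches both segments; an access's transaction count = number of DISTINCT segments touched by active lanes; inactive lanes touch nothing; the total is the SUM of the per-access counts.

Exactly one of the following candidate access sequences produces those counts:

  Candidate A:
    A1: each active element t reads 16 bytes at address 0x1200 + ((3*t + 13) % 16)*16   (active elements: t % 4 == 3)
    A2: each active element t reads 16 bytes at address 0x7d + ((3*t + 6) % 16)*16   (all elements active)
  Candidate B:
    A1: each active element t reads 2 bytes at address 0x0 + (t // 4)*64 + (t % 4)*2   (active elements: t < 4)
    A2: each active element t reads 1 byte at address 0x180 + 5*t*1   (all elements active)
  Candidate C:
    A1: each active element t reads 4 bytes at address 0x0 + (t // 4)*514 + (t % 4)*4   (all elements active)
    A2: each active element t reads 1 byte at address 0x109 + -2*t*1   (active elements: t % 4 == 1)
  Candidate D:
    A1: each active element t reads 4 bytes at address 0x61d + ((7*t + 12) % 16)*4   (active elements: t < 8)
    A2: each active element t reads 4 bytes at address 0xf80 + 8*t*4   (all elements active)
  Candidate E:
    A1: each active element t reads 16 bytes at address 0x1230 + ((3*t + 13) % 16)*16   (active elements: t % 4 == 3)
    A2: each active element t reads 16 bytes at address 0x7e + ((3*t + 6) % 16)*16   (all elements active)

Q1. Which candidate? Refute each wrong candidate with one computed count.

B: A1 gives 1 transaction, not 2
C: A1 gives 4 transactions, not 2
D: A1 gives 1 transaction, not 2
E: A1 gives 3 transactions, not 2
A: all counts match (2,3)

Answer: A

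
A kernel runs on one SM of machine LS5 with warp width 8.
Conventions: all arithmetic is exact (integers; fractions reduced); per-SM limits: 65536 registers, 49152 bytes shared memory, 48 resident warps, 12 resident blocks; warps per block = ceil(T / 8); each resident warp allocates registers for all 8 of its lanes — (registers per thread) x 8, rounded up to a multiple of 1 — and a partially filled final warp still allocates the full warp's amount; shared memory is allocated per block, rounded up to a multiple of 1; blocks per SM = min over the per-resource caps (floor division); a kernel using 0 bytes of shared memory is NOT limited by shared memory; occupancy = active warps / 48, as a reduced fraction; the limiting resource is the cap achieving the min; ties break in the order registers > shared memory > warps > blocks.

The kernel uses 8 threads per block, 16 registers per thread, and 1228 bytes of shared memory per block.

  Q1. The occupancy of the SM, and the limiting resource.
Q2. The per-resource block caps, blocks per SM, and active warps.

Answer: occupancy 1/4, limited by blocks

registers: 512 blocks
shared memory: 40 blocks
warps: 48 blocks
blocks: 12 blocks

Answer: 12 blocks, 12 active warps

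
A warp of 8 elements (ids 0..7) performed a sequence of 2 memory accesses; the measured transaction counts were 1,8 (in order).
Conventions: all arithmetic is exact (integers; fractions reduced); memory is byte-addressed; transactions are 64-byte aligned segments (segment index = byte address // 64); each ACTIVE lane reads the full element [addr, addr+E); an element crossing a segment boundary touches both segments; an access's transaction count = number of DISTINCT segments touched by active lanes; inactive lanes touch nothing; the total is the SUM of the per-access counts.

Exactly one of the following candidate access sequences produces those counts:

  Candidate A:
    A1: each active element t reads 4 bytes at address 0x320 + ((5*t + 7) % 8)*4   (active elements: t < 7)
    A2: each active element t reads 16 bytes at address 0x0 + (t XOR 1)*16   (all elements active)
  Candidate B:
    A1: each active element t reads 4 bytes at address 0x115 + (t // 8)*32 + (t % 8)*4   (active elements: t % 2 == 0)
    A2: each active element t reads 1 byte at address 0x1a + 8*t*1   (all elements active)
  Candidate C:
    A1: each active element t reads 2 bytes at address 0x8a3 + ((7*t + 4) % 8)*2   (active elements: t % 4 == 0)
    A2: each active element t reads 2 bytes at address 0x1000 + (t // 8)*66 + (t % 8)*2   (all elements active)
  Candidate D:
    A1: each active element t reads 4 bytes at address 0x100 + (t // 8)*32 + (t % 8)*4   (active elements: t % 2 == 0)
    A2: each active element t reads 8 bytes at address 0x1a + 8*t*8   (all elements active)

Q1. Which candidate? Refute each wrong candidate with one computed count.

A: A2 gives 2 transactions, not 8
B: A2 gives 2 transactions, not 8
C: A2 gives 1 transaction, not 8
D: all counts match (1,8)

Answer: D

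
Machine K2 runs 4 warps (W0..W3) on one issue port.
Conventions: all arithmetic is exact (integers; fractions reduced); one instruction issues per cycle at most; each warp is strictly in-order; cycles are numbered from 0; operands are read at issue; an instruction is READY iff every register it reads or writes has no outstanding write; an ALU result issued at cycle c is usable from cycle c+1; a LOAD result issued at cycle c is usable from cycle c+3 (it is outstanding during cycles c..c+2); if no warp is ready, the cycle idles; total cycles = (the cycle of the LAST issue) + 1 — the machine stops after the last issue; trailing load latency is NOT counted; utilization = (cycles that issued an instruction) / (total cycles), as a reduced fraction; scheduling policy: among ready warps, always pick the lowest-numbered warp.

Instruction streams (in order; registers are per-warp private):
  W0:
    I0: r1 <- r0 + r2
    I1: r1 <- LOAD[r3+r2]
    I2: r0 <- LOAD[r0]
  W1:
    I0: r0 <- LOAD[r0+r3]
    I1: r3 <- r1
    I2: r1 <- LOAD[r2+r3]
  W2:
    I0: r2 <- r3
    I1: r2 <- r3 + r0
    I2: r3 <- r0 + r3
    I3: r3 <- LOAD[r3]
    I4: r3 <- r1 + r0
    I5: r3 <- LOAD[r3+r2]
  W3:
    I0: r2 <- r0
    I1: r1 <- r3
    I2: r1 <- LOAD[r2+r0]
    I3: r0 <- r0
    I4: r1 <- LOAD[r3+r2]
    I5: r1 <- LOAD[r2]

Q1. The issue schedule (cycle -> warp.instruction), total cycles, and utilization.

cycle 0: W0.I0
cycle 1: W0.I1
cycle 2: W0.I2
cycle 3: W1.I0
cycle 4: W1.I1
cycle 5: W1.I2
cycle 6: W2.I0
cycle 7: W2.I1
cycle 8: W2.I2
cycle 9: W2.I3
cycle 10: W3.I0
cycle 11: W3.I1
cycle 12: W2.I4
cycle 13: W2.I5
cycle 14: W3.I2
cycle 15: W3.I3
cycle 16: idle
cycle 17: W3.I4
cycle 18: idle
cycle 19: idle
cycle 20: W3.I5

Answer: 21 cycles, utilization 6/7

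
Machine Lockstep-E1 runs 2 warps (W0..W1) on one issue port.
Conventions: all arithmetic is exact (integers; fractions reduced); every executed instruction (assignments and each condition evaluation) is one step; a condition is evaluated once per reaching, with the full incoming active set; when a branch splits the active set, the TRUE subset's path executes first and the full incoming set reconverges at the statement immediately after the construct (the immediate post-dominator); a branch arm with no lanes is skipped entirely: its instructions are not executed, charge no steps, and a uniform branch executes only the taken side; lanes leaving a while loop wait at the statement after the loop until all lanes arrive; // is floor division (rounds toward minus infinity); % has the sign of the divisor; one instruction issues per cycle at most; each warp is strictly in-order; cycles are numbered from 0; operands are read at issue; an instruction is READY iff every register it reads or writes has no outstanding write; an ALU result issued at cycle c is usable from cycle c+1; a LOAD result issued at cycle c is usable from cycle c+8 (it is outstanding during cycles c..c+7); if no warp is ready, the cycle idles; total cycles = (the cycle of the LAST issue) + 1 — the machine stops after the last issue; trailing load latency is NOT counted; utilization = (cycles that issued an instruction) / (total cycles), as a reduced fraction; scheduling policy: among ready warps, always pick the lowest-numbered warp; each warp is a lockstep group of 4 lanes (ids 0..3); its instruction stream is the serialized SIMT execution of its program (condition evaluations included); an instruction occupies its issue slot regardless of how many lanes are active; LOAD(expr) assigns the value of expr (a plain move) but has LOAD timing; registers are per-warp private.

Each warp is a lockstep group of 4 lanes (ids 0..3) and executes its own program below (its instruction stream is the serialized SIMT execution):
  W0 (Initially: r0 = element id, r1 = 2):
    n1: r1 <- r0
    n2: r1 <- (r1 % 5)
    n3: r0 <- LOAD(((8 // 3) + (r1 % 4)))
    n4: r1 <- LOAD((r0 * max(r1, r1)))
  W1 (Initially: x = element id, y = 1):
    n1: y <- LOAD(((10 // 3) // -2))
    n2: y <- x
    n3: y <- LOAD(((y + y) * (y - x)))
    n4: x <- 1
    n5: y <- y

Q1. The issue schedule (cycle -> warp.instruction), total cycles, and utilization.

cycle 0: W0.I0
cycle 1: W0.I1
cycle 2: W0.I2
cycle 3: W1.I0
cycle 4: idle
cycle 5: idle
cycle 6: idle
cycle 7: idle
cycle 8: idle
cycle 9: idle
cycle 10: W0.I3
cycle 11: W1.I1
cycle 12: W1.I2
cycle 13: W1.I3
cycle 14: idle
cycle 15: idle
cycle 16: idle
cycle 17: idle
cycle 18: idle
cycle 19: idle
cycle 20: W1.I4

Answer: 21 cycles, utilization 3/7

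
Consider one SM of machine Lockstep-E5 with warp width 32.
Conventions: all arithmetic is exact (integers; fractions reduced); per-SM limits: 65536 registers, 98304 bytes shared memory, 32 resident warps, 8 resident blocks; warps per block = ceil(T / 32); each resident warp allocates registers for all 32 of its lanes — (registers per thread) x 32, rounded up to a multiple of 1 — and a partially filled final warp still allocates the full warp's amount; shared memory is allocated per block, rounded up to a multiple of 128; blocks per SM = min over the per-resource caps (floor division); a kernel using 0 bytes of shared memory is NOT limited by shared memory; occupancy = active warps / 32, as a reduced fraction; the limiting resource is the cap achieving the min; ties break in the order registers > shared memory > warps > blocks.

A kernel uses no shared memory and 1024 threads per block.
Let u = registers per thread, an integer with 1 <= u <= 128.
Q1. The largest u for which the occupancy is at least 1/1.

Answer: u = 64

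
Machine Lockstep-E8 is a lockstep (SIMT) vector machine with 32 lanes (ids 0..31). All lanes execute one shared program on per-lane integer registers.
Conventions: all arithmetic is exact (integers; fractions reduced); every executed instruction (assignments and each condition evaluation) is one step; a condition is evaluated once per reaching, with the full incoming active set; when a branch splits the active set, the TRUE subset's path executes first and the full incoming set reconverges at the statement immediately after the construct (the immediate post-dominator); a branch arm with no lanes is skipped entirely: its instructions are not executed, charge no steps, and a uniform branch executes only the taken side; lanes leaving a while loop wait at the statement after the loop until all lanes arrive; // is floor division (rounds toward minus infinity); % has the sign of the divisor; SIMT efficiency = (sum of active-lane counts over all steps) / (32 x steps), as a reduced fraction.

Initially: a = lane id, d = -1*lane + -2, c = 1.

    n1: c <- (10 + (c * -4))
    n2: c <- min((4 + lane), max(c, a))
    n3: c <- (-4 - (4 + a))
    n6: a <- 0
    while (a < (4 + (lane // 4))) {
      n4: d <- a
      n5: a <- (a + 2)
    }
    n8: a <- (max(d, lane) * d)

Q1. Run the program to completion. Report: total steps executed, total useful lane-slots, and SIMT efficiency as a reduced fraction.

Answer: 24 steps, 576 useful, 3/4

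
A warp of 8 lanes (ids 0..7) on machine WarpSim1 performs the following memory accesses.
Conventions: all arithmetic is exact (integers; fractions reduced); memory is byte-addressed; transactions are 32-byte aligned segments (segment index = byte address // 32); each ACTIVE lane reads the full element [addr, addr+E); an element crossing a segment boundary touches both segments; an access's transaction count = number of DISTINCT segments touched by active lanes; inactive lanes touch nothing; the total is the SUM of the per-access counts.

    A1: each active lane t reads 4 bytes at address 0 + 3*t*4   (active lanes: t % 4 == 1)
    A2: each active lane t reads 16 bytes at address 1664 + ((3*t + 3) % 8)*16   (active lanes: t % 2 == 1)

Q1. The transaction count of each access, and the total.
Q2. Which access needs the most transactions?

A1: 2 transactions
A2: 4 transactions

Answer: 2,4; total 6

Answer: A2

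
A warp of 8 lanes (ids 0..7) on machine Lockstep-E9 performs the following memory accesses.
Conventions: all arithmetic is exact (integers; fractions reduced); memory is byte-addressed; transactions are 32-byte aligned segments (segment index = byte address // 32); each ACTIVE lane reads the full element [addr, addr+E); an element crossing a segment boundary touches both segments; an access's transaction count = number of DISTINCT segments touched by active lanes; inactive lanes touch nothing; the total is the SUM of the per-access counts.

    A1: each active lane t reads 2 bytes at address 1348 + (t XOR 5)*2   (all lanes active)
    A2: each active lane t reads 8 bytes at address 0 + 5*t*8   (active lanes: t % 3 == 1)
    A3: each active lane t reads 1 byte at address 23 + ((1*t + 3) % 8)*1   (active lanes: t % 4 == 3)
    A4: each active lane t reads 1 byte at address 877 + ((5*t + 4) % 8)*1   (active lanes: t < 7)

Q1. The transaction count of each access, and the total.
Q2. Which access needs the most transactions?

A1: 1 transaction
A2: 3 transactions
A3: 1 transaction
A4: 1 transaction

Answer: 1,3,1,1; total 6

Answer: A2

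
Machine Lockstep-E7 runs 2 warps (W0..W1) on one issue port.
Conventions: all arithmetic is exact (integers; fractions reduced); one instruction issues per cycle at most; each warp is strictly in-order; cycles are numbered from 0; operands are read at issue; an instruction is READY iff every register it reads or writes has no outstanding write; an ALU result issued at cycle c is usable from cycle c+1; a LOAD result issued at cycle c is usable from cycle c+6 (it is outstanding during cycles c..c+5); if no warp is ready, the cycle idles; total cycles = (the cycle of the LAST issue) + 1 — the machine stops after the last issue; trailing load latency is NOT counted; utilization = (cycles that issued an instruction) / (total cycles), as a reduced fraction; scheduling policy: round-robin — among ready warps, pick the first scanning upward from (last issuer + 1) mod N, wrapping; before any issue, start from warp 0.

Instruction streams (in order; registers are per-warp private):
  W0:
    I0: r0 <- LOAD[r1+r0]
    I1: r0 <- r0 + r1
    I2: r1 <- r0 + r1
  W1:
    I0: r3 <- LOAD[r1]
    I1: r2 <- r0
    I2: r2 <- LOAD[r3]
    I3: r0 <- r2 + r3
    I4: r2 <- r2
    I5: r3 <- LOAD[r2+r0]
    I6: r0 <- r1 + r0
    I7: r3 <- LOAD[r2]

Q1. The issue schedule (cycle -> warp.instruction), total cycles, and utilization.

cycle 0: W0.I0
cycle 1: W1.I0
cycle 2: W1.I1
cycle 3: idle
cycle 4: idle
cycle 5: idle
cycle 6: W0.I1
cycle 7: W1.I2
cycle 8: W0.I2
cycle 9: idle
cycle 10: idle
cycle 11: idle
cycle 12: idle
cycle 13: W1.I3
cycle 14: W1.I4
cycle 15: W1.I5
cycle 16: W1.I6
cycle 17: idle
cycle 18: idle
cycle 19: idle
cycle 20: idle
cycle 21: W1.I7

Answer: 22 cycles, utilization 1/2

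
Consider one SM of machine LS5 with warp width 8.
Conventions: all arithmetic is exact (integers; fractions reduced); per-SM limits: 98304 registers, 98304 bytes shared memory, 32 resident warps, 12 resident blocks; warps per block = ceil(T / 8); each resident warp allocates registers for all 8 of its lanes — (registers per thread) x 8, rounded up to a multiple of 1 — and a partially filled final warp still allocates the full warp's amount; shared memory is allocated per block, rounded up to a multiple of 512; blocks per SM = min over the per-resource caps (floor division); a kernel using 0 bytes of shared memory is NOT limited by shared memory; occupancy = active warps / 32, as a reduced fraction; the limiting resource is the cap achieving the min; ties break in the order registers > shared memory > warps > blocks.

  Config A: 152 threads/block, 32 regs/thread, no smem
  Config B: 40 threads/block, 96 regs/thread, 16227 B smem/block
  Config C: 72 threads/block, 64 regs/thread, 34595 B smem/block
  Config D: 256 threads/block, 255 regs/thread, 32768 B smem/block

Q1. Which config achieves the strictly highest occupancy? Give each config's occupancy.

occupancies: A 19/32, B 15/16, C 9/16, D 1

Answer: D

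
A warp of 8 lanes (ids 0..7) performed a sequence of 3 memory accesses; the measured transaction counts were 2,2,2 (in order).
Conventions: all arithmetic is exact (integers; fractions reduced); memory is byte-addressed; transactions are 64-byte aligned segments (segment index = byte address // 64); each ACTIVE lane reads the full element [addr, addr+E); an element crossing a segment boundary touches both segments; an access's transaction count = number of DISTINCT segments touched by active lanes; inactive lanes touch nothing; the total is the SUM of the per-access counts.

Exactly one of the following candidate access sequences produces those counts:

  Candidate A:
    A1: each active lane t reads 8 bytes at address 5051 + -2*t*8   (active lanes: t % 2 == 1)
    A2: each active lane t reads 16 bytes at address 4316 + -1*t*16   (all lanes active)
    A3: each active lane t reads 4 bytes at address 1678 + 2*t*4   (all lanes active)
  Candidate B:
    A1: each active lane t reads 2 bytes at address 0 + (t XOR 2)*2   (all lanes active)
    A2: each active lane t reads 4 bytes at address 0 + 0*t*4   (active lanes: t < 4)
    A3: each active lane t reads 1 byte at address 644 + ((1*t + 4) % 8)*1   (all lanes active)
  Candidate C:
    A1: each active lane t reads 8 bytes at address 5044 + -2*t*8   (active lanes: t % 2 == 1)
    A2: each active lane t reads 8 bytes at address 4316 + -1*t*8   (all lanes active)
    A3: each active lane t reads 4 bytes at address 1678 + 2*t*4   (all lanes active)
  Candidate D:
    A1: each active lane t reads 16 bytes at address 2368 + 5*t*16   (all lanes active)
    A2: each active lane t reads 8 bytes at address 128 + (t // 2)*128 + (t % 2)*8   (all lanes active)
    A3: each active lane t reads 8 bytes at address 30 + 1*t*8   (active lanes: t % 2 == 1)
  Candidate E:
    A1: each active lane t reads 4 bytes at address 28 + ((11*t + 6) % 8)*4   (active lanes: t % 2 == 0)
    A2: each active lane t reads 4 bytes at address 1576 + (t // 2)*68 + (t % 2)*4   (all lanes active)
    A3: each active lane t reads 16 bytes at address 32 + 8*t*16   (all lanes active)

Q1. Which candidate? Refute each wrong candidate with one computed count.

A: A2 gives 3 transactions, not 2
B: A1 gives 1 transaction, not 2
D: A1 gives 8 transactions, not 2
E: A1 gives 1 transaction, not 2
C: all counts match (2,2,2)

Answer: C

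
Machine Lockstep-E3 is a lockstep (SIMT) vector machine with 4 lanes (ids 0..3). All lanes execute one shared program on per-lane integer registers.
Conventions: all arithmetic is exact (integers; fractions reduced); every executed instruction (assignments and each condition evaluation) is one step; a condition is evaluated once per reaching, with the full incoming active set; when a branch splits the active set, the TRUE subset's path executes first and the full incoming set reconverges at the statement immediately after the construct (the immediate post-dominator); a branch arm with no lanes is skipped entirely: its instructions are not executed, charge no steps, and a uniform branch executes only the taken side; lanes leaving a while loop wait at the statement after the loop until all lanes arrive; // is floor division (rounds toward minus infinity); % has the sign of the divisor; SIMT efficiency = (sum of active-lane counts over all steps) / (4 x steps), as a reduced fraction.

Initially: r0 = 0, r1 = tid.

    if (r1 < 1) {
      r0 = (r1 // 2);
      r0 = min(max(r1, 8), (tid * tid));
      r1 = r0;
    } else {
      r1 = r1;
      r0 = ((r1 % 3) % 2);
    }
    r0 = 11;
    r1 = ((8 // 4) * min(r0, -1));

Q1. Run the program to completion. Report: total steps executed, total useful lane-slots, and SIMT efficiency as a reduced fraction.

Answer: 8 steps, 21 useful, 21/32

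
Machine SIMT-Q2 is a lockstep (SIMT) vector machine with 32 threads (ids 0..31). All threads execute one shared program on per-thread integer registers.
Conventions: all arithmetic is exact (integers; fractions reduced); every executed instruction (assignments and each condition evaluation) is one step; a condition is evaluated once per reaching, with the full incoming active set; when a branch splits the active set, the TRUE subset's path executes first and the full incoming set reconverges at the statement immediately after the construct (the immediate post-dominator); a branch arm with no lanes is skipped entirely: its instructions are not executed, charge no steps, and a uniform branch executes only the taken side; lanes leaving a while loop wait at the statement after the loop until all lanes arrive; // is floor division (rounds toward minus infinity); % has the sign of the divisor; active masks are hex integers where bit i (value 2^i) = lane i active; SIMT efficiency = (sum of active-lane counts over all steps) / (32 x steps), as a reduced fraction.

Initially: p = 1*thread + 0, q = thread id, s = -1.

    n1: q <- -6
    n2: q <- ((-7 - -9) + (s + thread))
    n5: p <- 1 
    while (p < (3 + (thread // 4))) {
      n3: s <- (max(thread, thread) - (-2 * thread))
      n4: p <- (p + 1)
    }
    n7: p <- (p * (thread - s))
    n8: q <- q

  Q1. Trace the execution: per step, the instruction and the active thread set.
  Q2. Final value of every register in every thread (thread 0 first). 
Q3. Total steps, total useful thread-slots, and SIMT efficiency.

step 0: q <- -6                      0xffffffff
step 1: q <- ((-7 - -9) + (s + thread)) 0xffffffff
step 2: p <- 1                       0xffffffff
step 3: eval (p < (3 + (thread // 4))) 0xffffffff
step 4: s <- (max(thread, thread) - (-2 * thread)) 0xffffffff
step 5: p <- (p + 1)                 0xffffffff
step 6: eval (p < (3 + (thread // 4))) 0xffffffff
step 7: s <- (max(thread, thread) - (-2 * thread)) 0xffffffff
step 8: p <- (p + 1)                 0xffffffff
step 9: eval (p < (3 + (thread // 4))) 0xffffffff
step 10: s <- (max(thread, thread) - (-2 * thread)) 0xfffffff0
step 11: p <- (p + 1)                 0xfffffff0
step 12: eval (p < (3 + (thread // 4))) 0xfffffff0
step 13: s <- (max(thread, thread) - (-2 * thread)) 0xffffff00
step 14: p <- (p + 1)                 0xffffff00
step 15: eval (p < (3 + (thread // 4))) 0xffffff00
step 16: s <- (max(thread, thread) - (-2 * thread)) 0xfffff000
step 17: p <- (p + 1)                 0xfffff000
step 18: eval (p < (3 + (thread // 4))) 0xfffff000
step 19: s <- (max(thread, thread) - (-2 * thread)) 0xffff0000
step 20: p <- (p + 1)                 0xffff0000
step 21: eval (p < (3 + (thread // 4))) 0xffff0000
step 22: s <- (max(thread, thread) - (-2 * thread)) 0xfff00000
step 23: p <- (p + 1)                 0xfff00000
step 24: eval (p < (3 + (thread // 4))) 0xfff00000
step 25: s <- (max(thread, thread) - (-2 * thread)) 0xff000000
step 26: p <- (p + 1)                 0xff000000
step 27: eval (p < (3 + (thread // 4))) 0xff000000
step 28: s <- (max(thread, thread) - (-2 * thread)) 0xf0000000
step 29: p <- (p + 1)                 0xf0000000
step 30: eval (p < (3 + (thread // 4))) 0xf0000000
step 31: p <- (p * (thread - s))      0xffffffff
step 32: q <- q                       0xffffffff

Answer: 33 steps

p: 0,-6,-12,-18,-32,-40,-48,-56,-80,-90,-100,-110,-144,-156,-168,-180,-224,-238,-252,-266,-320,-336,-352,-368,-432,-450,-468,-486,-560,-580,-600,-620
q: 1,2,3,4,5,6,7,8,9,10,11,12,13,14,15,16,17,18,19,20,21,22,23,24,25,26,27,28,29,30,31,32
s: 0,3,6,9,12,15,18,21,24,27,30,33,36,39,42,45,48,51,54,57,60,63,66,69,72,75,78,81,84,87,90,93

steps = 33; useful = 720; efficiency = 720/1056 = 15/22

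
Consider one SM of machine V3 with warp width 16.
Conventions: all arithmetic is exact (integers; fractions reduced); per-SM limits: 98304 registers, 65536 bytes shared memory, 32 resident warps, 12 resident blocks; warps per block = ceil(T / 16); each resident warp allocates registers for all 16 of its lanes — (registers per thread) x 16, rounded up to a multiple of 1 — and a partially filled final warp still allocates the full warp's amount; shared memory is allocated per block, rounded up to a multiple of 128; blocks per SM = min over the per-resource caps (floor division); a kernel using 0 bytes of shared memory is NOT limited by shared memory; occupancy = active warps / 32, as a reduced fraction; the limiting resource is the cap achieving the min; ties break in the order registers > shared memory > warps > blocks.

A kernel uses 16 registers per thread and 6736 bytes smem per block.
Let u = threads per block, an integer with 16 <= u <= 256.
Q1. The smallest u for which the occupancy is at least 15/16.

Answer: u = 49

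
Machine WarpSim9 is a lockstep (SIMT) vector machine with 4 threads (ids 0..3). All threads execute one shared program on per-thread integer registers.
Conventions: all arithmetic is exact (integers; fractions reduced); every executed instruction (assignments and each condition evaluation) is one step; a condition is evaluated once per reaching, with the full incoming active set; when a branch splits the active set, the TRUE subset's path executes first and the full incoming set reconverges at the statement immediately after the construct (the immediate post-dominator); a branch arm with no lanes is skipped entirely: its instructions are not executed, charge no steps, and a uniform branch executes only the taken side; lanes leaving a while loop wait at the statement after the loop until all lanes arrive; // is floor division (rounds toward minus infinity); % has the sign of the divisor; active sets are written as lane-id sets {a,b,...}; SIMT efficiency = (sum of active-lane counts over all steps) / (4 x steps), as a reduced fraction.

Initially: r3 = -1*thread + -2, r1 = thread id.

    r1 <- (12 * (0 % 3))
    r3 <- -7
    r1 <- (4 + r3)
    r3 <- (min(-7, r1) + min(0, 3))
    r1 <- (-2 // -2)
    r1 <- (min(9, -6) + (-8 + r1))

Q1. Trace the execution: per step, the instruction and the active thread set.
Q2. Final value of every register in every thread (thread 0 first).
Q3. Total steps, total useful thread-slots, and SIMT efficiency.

step 0: r1 <- (12 * (0 % 3))         {0,1,2,3}
step 1: r3 <- -7                     {0,1,2,3}
step 2: r1 <- (4 + r3)               {0,1,2,3}
step 3: r3 <- (min(-7, r1) + min(0, 3)) {0,1,2,3}
step 4: r1 <- (-2 // -2)             {0,1,2,3}
step 5: r1 <- (min(9, -6) + (-8 + r1)) {0,1,2,3}

Answer: 6 steps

r3: -7,-7,-7,-7
r1: -13,-13,-13,-13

steps = 6; useful = 24; efficiency = 24/24 = 1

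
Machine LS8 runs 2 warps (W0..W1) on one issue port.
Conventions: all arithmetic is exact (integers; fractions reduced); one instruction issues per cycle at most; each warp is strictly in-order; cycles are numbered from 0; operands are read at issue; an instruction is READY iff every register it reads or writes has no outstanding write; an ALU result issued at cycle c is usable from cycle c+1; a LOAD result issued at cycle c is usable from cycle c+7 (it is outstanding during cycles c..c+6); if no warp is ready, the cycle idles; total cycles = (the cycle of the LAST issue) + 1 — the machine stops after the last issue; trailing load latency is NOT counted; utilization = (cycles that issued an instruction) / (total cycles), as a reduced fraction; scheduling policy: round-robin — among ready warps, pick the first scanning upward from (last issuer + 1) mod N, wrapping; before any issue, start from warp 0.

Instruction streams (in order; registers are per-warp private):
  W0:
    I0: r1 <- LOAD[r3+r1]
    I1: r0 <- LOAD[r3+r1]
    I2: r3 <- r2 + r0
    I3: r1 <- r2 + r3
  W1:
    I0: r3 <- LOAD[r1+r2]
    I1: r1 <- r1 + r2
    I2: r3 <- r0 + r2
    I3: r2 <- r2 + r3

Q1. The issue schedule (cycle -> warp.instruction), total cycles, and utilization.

cycle 0: W0.I0
cycle 1: W1.I0
cycle 2: W1.I1
cycle 3: idle
cycle 4: idle
cycle 5: idle
cycle 6: idle
cycle 7: W0.I1
cycle 8: W1.I2
cycle 9: W1.I3
cycle 10: idle
cycle 11: idle
cycle 12: idle
cycle 13: idle
cycle 14: W0.I2
cycle 15: W0.I3

Answer: 16 cycles, utilization 1/2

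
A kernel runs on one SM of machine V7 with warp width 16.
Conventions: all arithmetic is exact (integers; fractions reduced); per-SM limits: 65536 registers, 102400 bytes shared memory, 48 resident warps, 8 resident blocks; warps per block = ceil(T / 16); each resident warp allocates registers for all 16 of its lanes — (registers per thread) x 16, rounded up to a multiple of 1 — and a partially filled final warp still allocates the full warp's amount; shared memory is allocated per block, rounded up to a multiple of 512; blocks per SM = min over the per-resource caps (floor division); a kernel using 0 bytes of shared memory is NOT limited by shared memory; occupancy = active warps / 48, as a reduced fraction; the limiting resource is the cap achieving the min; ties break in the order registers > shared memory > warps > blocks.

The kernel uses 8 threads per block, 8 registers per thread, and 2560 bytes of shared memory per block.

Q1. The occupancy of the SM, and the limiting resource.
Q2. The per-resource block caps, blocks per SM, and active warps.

Answer: occupancy 1/6, limited by blocks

registers: 512 blocks
shared memory: 40 blocks
warps: 48 blocks
blocks: 8 blocks

Answer: 8 blocks, 8 active warps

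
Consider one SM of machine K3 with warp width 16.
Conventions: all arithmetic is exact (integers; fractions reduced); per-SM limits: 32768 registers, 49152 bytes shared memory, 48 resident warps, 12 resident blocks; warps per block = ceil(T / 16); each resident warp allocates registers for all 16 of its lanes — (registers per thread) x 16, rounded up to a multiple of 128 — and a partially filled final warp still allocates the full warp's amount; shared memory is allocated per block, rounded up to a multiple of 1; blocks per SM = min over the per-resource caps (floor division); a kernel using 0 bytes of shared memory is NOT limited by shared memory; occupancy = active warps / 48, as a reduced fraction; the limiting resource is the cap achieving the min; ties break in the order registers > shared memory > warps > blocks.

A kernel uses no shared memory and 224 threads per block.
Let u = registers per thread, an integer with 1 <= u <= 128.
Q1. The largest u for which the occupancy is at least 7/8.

Answer: u = 48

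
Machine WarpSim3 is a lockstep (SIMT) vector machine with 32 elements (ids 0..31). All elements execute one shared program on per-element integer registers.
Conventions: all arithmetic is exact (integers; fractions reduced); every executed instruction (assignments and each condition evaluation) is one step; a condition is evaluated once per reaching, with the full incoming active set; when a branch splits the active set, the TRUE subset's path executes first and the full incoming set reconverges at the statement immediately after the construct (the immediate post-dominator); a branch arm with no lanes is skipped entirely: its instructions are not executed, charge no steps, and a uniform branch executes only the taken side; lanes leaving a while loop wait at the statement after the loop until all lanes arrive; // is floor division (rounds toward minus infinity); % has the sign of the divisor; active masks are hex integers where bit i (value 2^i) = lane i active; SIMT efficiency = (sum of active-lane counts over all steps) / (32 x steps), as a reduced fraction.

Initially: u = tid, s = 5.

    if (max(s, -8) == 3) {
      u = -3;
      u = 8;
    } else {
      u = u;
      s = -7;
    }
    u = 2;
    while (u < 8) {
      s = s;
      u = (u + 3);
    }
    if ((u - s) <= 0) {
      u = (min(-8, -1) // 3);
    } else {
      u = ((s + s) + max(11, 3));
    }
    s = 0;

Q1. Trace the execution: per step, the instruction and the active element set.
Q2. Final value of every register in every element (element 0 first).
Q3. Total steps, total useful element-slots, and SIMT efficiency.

step 0: eval (max(s, -8) == 3)       0xffffffff
step 1: u <- u                       0xffffffff
step 2: s <- -7                      0xffffffff
step 3: u <- 2                       0xffffffff
step 4: eval (u < 8)                 0xffffffff
step 5: s <- s                       0xffffffff
step 6: u <- (u + 3)                 0xffffffff
step 7: eval (u < 8)                 0xffffffff
step 8: s <- s                       0xffffffff
step 9: u <- (u + 3)                 0xffffffff
step 10: eval (u < 8)                 0xffffffff
step 11: eval ((u - s) <= 0)          0xffffffff
step 12: u <- ((s + s) + max(11, 3))  0xffffffff
step 13: s <- 0                       0xffffffff

Answer: 14 steps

u: -3,-3,-3,-3,-3,-3,-3,-3,-3,-3,-3,-3,-3,-3,-3,-3,-3,-3,-3,-3,-3,-3,-3,-3,-3,-3,-3,-3,-3,-3,-3,-3
s: 0,0,0,0,0,0,0,0,0,0,0,0,0,0,0,0,0,0,0,0,0,0,0,0,0,0,0,0,0,0,0,0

steps = 14; useful = 448; efficiency = 448/448 = 1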